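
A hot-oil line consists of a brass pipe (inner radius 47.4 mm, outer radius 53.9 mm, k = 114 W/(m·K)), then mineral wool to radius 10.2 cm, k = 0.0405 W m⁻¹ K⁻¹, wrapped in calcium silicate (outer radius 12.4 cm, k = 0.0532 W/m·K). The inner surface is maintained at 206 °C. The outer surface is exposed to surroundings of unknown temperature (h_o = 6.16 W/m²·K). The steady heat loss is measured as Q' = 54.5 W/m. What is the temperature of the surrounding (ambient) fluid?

Series resistances:
  R'_brass = ln(0.0539/0.0474)/(2πk) = 0.1285/(2π·114) = 1.794×10^-4 m·K/W
  R'_mineral wool = ln(0.102/0.0539)/(2πk) = 0.6378/(2π·0.0405) = 2.507 m·K/W
  R'_calcium silicate = ln(0.124/0.102)/(2πk) = 0.1953/(2π·0.0532) = 0.5843 m·K/W
  R'_conv,out = 1/(2πr h) = 1/(2π·0.124·6.16) = 0.2084 m·K/W
ΣR = 3.299 m·K/W
ΔT = Q'·ΣR = 54.5 × 3.299 = 179.8 K
Heat flows outward, so T_out = T_in − ΔT = 206 − 179.8 = 26.2 °C

T_out = 26.2 °C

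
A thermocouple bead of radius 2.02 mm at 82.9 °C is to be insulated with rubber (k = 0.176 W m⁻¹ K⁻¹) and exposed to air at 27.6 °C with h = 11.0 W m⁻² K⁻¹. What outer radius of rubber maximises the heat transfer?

For a sphere, r_cr = 2k_ins/h = 2·0.176/11.0 = 0.0320 m = 3.20 cm

r_cr = 3.20 cm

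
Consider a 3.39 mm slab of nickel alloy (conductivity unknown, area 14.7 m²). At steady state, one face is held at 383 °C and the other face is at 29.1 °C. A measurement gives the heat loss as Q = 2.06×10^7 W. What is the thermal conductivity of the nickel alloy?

k = 13.4 W/m·K

ΣR = ΔT/Q = |383 − 29.1|/2.06×10^7 = 1.718×10^-5 K/W
L/(kA) = 1.718×10^-5 ⇒ k = 0.00339/(1.718×10^-5·14.7) = 13.4 W/m·K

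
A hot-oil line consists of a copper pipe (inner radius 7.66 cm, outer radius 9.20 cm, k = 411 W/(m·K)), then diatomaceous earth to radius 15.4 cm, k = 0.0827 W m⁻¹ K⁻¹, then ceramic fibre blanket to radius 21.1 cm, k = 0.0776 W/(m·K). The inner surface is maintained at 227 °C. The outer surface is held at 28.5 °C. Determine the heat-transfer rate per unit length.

Resistance network (inner→outer):
  R'_copper = ln(0.0920/0.0766)/(2πk) = 0.1832/(2π·411) = 7.094×10^-5 m·K/W
  R'_diatomaceous earth = ln(0.154/0.0920)/(2πk) = 0.5152/(2π·0.0827) = 0.9914 m·K/W
  R'_ceramic fibre blanket = ln(0.211/0.154)/(2πk) = 0.3149/(2π·0.0776) = 0.6459 m·K/W
ΣR = 7.094×10^-5 + 0.9914 + 0.6459 = 1.637 m·K/W
Q' = ΔT/ΣR = (227 °C − 28.5 °C)/1.637 = 121 W/m

Q' = 121 W/m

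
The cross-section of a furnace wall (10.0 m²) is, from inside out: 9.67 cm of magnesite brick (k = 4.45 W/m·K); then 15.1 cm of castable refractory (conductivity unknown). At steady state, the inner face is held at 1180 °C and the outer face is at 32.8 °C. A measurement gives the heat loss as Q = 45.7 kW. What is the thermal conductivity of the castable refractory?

k = 0.659 W/m·K

ΣR = ΔT/Q = |1180 − 32.8|/45700 = 0.02510 K/W
Known resistances:
  R_magnesite brick = L/(kA) = 0.0967/(4.45·10.0) = 0.002173 K/W
R_castable refractory = ΣR − ΣR_known = 0.02510 − 0.002173 = 0.02293 K/W
L/(kA) = 0.02293 ⇒ k = 0.151/(0.02293·10.0) = 0.659 W/m·K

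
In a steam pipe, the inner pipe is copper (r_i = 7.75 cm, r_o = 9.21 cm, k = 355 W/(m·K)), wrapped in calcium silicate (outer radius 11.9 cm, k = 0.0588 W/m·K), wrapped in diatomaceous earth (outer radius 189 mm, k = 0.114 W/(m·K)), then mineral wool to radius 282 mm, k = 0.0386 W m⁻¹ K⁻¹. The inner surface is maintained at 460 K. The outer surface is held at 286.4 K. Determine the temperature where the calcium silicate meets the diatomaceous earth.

T = 420 K

Treat each layer as a resistance in series:
  R'_copper = ln(0.0921/0.0775)/(2πk) = 0.1726/(2π·355) = 7.738×10^-5 m·K/W
  R'_calcium silicate = ln(0.119/0.0921)/(2πk) = 0.2562/(2π·0.0588) = 0.6936 m·K/W
  R'_diatomaceous earth = ln(0.189/0.119)/(2πk) = 0.4626/(2π·0.114) = 0.6459 m·K/W
  R'_mineral wool = ln(0.282/0.189)/(2πk) = 0.4002/(2π·0.0386) = 1.650 m·K/W
ΣR = 7.738×10^-5 + 0.6936 + 0.6459 + 1.650 = 2.990 m·K/W
Q' = ΔT/ΣR = (460 K − 286.4 K)/2.990 = 58.06 W/m
From the inner boundary to the calcium silicate/diatomaceous earth interface, ΣR_partial = 0.6937 m·K/W.
T_interface = T_in − Q'·ΣR_partial = 460 K − (58.06)(0.6937) = 420 K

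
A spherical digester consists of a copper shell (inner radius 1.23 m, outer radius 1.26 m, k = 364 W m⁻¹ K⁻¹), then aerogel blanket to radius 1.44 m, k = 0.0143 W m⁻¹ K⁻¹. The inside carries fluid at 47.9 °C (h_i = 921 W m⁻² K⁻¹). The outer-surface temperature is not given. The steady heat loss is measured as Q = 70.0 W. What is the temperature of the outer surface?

Sum the resistances:
  R_conv,in = 1/(4πr²h) = 1/(4π·1.23²·921) = 5.711×10^-5 K/W
  R_copper = (1/1.23 − 1/1.26)/(4πk) = 0.01936/(4π·364) = 4.232×10^-6 K/W
  R_aerogel blanket = (1/1.26 − 1/1.44)/(4πk) = 0.09921/(4π·0.0143) = 0.5521 K/W
ΣR = 0.5521 K/W
ΔT = Q·ΣR = 70.0 × 0.5521 = 38.65 K
Heat flows outward, so T_out = T_in − ΔT = 47.9 − 38.65 = 9.25 °C

T_out = 9.25 °C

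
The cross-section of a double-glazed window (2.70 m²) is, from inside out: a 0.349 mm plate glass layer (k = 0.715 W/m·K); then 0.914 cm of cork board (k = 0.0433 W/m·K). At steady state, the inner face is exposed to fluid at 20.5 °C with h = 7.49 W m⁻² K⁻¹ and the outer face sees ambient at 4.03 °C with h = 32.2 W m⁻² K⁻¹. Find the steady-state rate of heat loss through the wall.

Resistance network (inner→outer):
  R_conv,in = 1/(hA) = 1/(7.49·2.70) = 0.04945 K/W
  R_plate glass = L/(kA) = 3.49×10^-4/(0.715·2.70) = 1.808×10^-4 K/W
  R_cork board = L/(kA) = 0.00914/(0.0433·2.70) = 0.07818 K/W
  R_conv,out = 1/(hA) = 1/(32.2·2.70) = 0.01150 K/W
ΣR = 0.04945 + 1.808×10^-4 + 0.07818 + 0.01150 = 0.1393 K/W
Q = ΔT/ΣR = (20.5 °C − 4.03 °C)/0.1393 = 118 W

Q = 118 W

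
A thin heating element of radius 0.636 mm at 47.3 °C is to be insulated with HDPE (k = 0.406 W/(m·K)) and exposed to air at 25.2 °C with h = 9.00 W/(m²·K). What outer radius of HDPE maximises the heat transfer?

r_cr = 4.51 cm

For a cylinder, r_cr = k_ins/h = 0.406/9.00 = 0.0451 m = 4.51 cm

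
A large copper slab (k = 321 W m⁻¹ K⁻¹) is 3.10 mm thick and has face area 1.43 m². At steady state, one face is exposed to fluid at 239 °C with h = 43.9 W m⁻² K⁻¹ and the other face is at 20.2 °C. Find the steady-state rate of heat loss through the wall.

Series thermal resistances, inner to outer:
  R_conv,in = 1/(hA) = 1/(43.9·1.43) = 0.01593 K/W
  R_copper = L/(kA) = 0.00310/(321·1.43) = 6.753×10^-6 K/W
ΣR = 0.01593 + 6.753×10^-6 = 0.01594 K/W
Q = ΔT/ΣR = (239 °C − 20.2 °C)/0.01594 = 13700 W

Q = 13700 W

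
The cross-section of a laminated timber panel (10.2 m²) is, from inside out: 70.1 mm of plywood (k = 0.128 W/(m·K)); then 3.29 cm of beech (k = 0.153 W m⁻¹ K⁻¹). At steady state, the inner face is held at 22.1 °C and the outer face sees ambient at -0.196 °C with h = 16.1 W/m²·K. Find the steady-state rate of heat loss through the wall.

Treat each layer as a resistance in series:
  R_plywood = L/(kA) = 0.0701/(0.128·10.2) = 0.05369 K/W
  R_beech = L/(kA) = 0.0329/(0.153·10.2) = 0.02108 K/W
  R_conv,out = 1/(hA) = 1/(16.1·10.2) = 0.006089 K/W
ΣR = 0.05369 + 0.02108 + 0.006089 = 0.08086 K/W
Q = ΔT/ΣR = (22.1 °C − -0.196 °C)/0.08086 = 276 W

Q = 276 W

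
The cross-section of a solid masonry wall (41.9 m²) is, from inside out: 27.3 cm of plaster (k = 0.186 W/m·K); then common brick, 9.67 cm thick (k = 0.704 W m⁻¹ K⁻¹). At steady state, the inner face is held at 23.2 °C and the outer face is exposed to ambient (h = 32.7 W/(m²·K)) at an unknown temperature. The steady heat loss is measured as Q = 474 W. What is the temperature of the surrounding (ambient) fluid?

T_out = 4.70 °C

Sum the resistances:
  R_plaster = L/(kA) = 0.273/(0.186·41.9) = 0.03503 K/W
  R_common brick = L/(kA) = 0.0967/(0.704·41.9) = 0.003278 K/W
  R_conv,out = 1/(hA) = 1/(32.7·41.9) = 7.299×10^-4 K/W
ΣR = 0.03904 K/W
ΔT = Q·ΣR = 474 × 0.03904 = 18.50 K
Heat flows outward, so T_out = T_in − ΔT = 23.2 − 18.50 = 4.70 °C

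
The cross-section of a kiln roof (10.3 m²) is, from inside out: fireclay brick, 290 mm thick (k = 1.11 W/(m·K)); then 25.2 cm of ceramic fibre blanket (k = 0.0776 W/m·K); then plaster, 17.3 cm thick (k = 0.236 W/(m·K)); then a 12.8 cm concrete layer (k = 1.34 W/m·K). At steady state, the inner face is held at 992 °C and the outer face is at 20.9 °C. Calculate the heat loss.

Q = 2.31 kW

Treat each layer as a resistance in series:
  R_fireclay brick = L/(kA) = 0.290/(1.11·10.3) = 0.02537 K/W
  R_ceramic fibre blanket = L/(kA) = 0.252/(0.0776·10.3) = 0.3153 K/W
  R_plaster = L/(kA) = 0.173/(0.236·10.3) = 0.07117 K/W
  R_concrete = L/(kA) = 0.128/(1.34·10.3) = 0.009274 K/W
ΣR = 0.02537 + 0.3153 + 0.07117 + 0.009274 = 0.4211 K/W
Q = ΔT/ΣR = (992 °C − 20.9 °C)/0.4211 = 2310 W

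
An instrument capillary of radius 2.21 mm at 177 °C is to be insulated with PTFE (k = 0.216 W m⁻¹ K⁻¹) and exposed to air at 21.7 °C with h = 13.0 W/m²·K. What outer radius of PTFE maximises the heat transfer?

For a cylinder, r_cr = k_ins/h = 0.216/13.0 = 0.0166 m = 1.66 cm

r_cr = 1.66 cm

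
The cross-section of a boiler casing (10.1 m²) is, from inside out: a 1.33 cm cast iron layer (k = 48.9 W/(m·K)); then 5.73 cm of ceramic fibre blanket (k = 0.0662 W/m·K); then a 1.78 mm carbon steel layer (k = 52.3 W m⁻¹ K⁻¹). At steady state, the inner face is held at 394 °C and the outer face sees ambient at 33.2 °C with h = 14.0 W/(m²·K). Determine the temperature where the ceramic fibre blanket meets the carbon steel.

T = 60.7 °C

Resistance network (inner→outer):
  R_cast iron = L/(kA) = 0.0133/(48.9·10.1) = 2.693×10^-5 K/W
  R_ceramic fibre blanket = L/(kA) = 0.0573/(0.0662·10.1) = 0.08570 K/W
  R_carbon steel = L/(kA) = 0.00178/(52.3·10.1) = 3.370×10^-6 K/W
  R_conv,out = 1/(hA) = 1/(14.0·10.1) = 0.007072 K/W
ΣR = 2.693×10^-5 + 0.08570 + 3.370×10^-6 + 0.007072 = 0.09280 K/W
Q = ΔT/ΣR = (394 °C − 33.2 °C)/0.09280 = 3888 W
From the inner boundary to the ceramic fibre blanket/carbon steel interface, ΣR_partial = 0.08573 K/W.
T_interface = T_in − Q·ΣR_partial = 394 °C − (3888)(0.08573) = 60.7 °C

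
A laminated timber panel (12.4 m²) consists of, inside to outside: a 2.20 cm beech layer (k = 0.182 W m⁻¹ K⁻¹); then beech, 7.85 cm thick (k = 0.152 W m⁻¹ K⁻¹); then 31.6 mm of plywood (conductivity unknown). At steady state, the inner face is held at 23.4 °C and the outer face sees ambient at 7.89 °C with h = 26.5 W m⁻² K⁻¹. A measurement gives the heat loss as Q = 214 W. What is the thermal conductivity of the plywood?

k = 0.141 W/m·K

ΣR = ΔT/Q = |23.4 − 7.89|/214 = 0.07248 K/W
Known resistances:
  R_beech = L/(kA) = 0.0220/(0.182·12.4) = 0.009748 K/W
  R_beech = L/(kA) = 0.0785/(0.152·12.4) = 0.04165 K/W
  R_conv,out = 1/(hA) = 1/(26.5·12.4) = 0.003043 K/W
R_plywood = ΣR − ΣR_known = 0.07248 − 0.05444 = 0.01804 K/W
L/(kA) = 0.01804 ⇒ k = 0.0316/(0.01804·12.4) = 0.141 W/m·K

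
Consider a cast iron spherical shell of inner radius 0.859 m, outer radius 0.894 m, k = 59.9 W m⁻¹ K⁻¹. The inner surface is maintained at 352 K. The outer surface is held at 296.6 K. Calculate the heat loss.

Q = 915 kW

Q = 4πk·ΔT/(1/r₁ − 1/r₂) = 4π × 59.9 × 55.4 / (1/0.859 − 1/0.894) = 9.15×10^5 W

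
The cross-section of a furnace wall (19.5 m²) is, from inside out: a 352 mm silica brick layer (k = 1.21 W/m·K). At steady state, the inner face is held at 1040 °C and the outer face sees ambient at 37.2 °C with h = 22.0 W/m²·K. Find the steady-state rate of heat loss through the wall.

Q = 58.1 kW

Treat each layer as a resistance in series:
  R_silica brick = L/(kA) = 0.352/(1.21·19.5) = 0.01492 K/W
  R_conv,out = 1/(hA) = 1/(22.0·19.5) = 0.002331 K/W
ΣR = 0.01492 + 0.002331 = 0.01725 K/W
Q = ΔT/ΣR = (1040 °C − 37.2 °C)/0.01725 = 58100 W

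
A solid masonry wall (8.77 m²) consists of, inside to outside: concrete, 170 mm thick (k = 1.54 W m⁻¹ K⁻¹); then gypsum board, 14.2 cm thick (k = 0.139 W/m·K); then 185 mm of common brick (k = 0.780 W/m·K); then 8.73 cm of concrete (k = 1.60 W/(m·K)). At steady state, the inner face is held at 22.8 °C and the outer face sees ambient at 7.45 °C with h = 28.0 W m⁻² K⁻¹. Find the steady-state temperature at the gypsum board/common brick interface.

Series thermal resistances, inner to outer:
  R_concrete = L/(kA) = 0.170/(1.54·8.77) = 0.01259 K/W
  R_gypsum board = L/(kA) = 0.142/(0.139·8.77) = 0.1165 K/W
  R_common brick = L/(kA) = 0.185/(0.780·8.77) = 0.02704 K/W
  R_concrete = L/(kA) = 0.0873/(1.60·8.77) = 0.006221 K/W
  R_conv,out = 1/(hA) = 1/(28.0·8.77) = 0.004072 K/W
ΣR = 0.01259 + 0.1165 + 0.02704 + 0.006221 + 0.004072 = 0.1664 K/W
Q = ΔT/ΣR = (22.8 °C − 7.45 °C)/0.1664 = 92.25 W
From the inner boundary to the gypsum board/common brick interface, ΣR_partial = 0.1291 K/W.
T_interface = T_in − Q·ΣR_partial = 22.8 °C − (92.25)(0.1291) = 10.9 °C

T = 10.9 °C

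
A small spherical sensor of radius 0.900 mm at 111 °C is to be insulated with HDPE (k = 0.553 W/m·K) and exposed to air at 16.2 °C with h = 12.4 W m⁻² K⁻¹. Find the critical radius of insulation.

For a sphere, r_cr = 2k_ins/h = 2·0.553/12.4 = 0.0892 m = 8.92 cm

r_cr = 8.92 cm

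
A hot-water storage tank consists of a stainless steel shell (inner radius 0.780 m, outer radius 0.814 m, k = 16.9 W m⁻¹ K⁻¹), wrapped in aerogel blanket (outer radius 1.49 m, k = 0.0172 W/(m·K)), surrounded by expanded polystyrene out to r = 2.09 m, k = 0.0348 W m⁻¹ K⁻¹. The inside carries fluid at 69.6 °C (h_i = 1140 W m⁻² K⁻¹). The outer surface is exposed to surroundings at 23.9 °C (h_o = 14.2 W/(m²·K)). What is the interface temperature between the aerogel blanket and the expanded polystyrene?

T = 30.6 °C

Series thermal resistances, inner to outer:
  R_conv,in = 1/(4πr²h) = 1/(4π·0.780²·1140) = 1.147×10^-4 K/W
  R_stainless steel = (1/0.780 − 1/0.814)/(4πk) = 0.05355/(4π·16.9) = 2.522×10^-4 K/W
  R_aerogel blanket = (1/0.814 − 1/1.49)/(4πk) = 0.5574/(4π·0.0172) = 2.579 K/W
  R_expanded polystyrene = (1/1.49 − 1/2.09)/(4πk) = 0.1927/(4π·0.0348) = 0.4406 K/W
  R_conv,out = 1/(4πr²h) = 1/(4π·2.09²·14.2) = 0.001283 K/W
ΣR = 1.147×10^-4 + 2.522×10^-4 + 2.579 + 0.4406 + 0.001283 = 3.021 K/W
Q = ΔT/ΣR = (69.6 °C − 23.9 °C)/3.021 = 15.13 W
From the inner boundary to the aerogel blanket/expanded polystyrene interface, ΣR_partial = 2.579 K/W.
T_interface = T_in − Q·ΣR_partial = 69.6 °C − (15.13)(2.579) = 30.6 °C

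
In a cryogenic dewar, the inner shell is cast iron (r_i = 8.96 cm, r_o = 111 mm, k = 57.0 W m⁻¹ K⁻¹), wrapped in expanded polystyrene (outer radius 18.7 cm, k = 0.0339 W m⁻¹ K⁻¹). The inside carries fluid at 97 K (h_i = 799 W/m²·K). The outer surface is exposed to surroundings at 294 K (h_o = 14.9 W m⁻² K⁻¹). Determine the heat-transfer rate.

Q = 22.5 W

Series thermal resistances, inner to outer:
  R_conv,in = 1/(4πr²h) = 1/(4π·0.0896²·799) = 0.01241 K/W
  R_cast iron = (1/0.0896 − 1/0.111)/(4πk) = 2.152/(4π·57.0) = 0.003004 K/W
  R_expanded polystyrene = (1/0.111 − 1/0.187)/(4πk) = 3.661/(4π·0.0339) = 8.595 K/W
  R_conv,out = 1/(4πr²h) = 1/(4π·0.187²·14.9) = 0.1527 K/W
ΣR = 0.01241 + 0.003004 + 8.595 + 0.1527 = 8.763 K/W
Q = ΔT/ΣR = (97 K − 294 K)/8.763 = -22.5 W
(Negative Q ⇒ heat flows inward; heat gain = 22.5 W.)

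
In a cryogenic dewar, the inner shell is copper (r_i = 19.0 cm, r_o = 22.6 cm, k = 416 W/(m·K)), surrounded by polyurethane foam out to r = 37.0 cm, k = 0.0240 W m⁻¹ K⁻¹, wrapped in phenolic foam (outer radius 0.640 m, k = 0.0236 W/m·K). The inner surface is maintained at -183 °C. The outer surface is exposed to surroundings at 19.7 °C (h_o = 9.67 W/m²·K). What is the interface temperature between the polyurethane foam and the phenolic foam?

Resistance network (inner→outer):
  R_copper = (1/0.190 − 1/0.226)/(4πk) = 0.8384/(4π·416) = 1.604×10^-4 K/W
  R_polyurethane foam = (1/0.226 − 1/0.370)/(4πk) = 1.722/(4π·0.0240) = 5.710 K/W
  R_phenolic foam = (1/0.370 − 1/0.640)/(4πk) = 1.140/(4π·0.0236) = 3.845 K/W
  R_conv,out = 1/(4πr²h) = 1/(4π·0.640²·9.67) = 0.02009 K/W
ΣR = 1.604×10^-4 + 5.710 + 3.845 + 0.02009 = 9.575 K/W
Q = ΔT/ΣR = (-183 °C − 19.7 °C)/9.575 = -21.17 W
From the inner boundary to the polyurethane foam/phenolic foam interface, ΣR_partial = 5.710 K/W.
T_interface = T_in − Q·ΣR_partial = -183 °C − (-21.17)(5.710) = -62.1 °C

T = -62.1 °C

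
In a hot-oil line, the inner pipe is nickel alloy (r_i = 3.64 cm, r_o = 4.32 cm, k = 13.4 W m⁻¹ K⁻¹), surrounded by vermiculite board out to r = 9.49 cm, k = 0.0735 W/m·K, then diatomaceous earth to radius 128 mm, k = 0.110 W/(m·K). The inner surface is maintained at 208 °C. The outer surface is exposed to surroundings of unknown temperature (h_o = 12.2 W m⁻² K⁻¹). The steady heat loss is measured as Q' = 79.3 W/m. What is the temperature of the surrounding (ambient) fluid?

T_out = 30.3 °C

Sum the resistances:
  R'_nickel alloy = ln(0.0432/0.0364)/(2πk) = 0.1713/(2π·13.4) = 0.002034 m·K/W
  R'_vermiculite board = ln(0.0949/0.0432)/(2πk) = 0.7870/(2π·0.0735) = 1.704 m·K/W
  R'_diatomaceous earth = ln(0.128/0.0949)/(2πk) = 0.2992/(2π·0.110) = 0.4329 m·K/W
  R'_conv,out = 1/(2πr h) = 1/(2π·0.128·12.2) = 0.1019 m·K/W
ΣR = 2.241 m·K/W
ΔT = Q'·ΣR = 79.3 × 2.241 = 177.7 K
Heat flows outward, so T_out = T_in − ΔT = 208 − 177.7 = 30.3 °C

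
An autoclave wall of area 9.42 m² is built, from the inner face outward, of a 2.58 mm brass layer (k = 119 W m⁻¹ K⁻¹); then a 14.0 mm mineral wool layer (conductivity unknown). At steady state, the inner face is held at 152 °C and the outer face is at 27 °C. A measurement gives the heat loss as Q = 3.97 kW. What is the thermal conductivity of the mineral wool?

ΣR = ΔT/Q = |152 − 27|/3970 = 0.03149 K/W
Known resistances:
  R_brass = L/(kA) = 0.00258/(119·9.42) = 2.302×10^-6 K/W
R_mineral wool = ΣR − ΣR_known = 0.03149 − 2.302×10^-6 = 0.03149 K/W
L/(kA) = 0.03149 ⇒ k = 0.0140/(0.03149·9.42) = 0.0472 W/m·K

k = 0.0472 W/m·K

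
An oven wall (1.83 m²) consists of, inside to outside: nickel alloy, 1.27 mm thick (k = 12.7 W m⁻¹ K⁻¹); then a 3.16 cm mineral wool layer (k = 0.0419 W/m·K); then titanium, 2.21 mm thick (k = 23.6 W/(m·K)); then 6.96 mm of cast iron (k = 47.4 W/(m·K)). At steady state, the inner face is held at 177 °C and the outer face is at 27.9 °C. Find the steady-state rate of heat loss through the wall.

Resistance network (inner→outer):
  R_nickel alloy = L/(kA) = 0.00127/(12.7·1.83) = 5.464×10^-5 K/W
  R_mineral wool = L/(kA) = 0.0316/(0.0419·1.83) = 0.4121 K/W
  R_titanium = L/(kA) = 0.00221/(23.6·1.83) = 5.117×10^-5 K/W
  R_cast iron = L/(kA) = 0.00696/(47.4·1.83) = 8.024×10^-5 K/W
ΣR = 5.464×10^-5 + 0.4121 + 5.117×10^-5 + 8.024×10^-5 = 0.4123 K/W
Q = ΔT/ΣR = (177 °C − 27.9 °C)/0.4123 = 362 W

Q = 362 W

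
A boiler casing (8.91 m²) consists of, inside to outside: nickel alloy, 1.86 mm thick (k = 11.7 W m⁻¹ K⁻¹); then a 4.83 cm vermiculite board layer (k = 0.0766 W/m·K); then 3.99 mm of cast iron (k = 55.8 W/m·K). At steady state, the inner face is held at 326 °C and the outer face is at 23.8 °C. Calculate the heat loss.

Q = 4.27 kW

Resistance network (inner→outer):
  R_nickel alloy = L/(kA) = 0.00186/(11.7·8.91) = 1.784×10^-5 K/W
  R_vermiculite board = L/(kA) = 0.0483/(0.0766·8.91) = 0.07077 K/W
  R_cast iron = L/(kA) = 0.00399/(55.8·8.91) = 8.025×10^-6 K/W
ΣR = 1.784×10^-5 + 0.07077 + 8.025×10^-6 = 0.07080 K/W
Q = ΔT/ΣR = (326 °C − 23.8 °C)/0.07080 = 4270 W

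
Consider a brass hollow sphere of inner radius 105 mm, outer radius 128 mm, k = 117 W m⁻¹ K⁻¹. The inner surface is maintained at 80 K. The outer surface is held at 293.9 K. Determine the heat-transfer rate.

Q = 184 kW

Q = 4πk·ΔT/(1/r₁ − 1/r₂) = 4π × 117 × 213.9 / (1/0.105 − 1/0.128) = 1.84×10^5 W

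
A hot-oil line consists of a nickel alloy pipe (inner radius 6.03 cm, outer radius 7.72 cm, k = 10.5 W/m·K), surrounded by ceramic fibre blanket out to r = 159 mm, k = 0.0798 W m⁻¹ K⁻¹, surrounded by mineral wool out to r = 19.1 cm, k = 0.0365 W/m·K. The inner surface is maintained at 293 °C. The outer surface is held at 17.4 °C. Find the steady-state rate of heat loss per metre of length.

Q' = 123 W/m

Series thermal resistances, inner to outer:
  R'_nickel alloy = ln(0.0772/0.0603)/(2πk) = 0.2471/(2π·10.5) = 0.003745 m·K/W
  R'_ceramic fibre blanket = ln(0.159/0.0772)/(2πk) = 0.7225/(2π·0.0798) = 1.441 m·K/W
  R'_mineral wool = ln(0.191/0.159)/(2πk) = 0.1834/(2π·0.0365) = 0.7996 m·K/W
ΣR = 0.003745 + 1.441 + 0.7996 = 2.244 m·K/W
Q' = ΔT/ΣR = (293 °C − 17.4 °C)/2.244 = 123 W/m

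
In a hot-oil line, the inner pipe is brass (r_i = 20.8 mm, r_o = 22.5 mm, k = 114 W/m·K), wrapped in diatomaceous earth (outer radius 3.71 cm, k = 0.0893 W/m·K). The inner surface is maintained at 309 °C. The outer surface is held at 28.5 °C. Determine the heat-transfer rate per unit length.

Series thermal resistances, inner to outer:
  R'_brass = ln(0.0225/0.0208)/(2πk) = 0.07856/(2π·114) = 1.097×10^-4 m·K/W
  R'_diatomaceous earth = ln(0.0371/0.0225)/(2πk) = 0.5001/(2π·0.0893) = 0.8913 m·K/W
ΣR = 1.097×10^-4 + 0.8913 = 0.8914 m·K/W
Q' = ΔT/ΣR = (309 °C − 28.5 °C)/0.8914 = 315 W/m

Q' = 315 W/m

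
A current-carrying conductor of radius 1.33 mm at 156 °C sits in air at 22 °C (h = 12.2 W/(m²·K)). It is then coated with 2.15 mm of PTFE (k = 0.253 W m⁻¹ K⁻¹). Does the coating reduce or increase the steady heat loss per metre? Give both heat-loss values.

increases: 13.7 → 30.8 W/m

Critical radius for a cylinder: r_cr = k/h = 0.0207 m = 2.07 cm.
Outer radius after coating: r₂ = 0.00133 + 0.00215 = 0.00348 m.
Since r₁ < r_cr and r₂ ≤ r_cr, the coating moves toward the maximum at r_cr — heat loss rises.
Bare: R = 1/(2πr₁h) = 9.809 m·K/W; Q = 134/9.809 = 13.7 W/m.
Coated: R = R_cond + R_conv = 4.354 m·K/W; Q = 134/4.354 = 30.8 W/m.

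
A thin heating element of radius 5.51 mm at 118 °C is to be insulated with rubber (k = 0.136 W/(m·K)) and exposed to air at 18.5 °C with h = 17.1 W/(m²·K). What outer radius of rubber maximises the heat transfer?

r_cr = 0.795 cm

For a cylinder, r_cr = k_ins/h = 0.136/17.1 = 0.00795 m = 0.795 cm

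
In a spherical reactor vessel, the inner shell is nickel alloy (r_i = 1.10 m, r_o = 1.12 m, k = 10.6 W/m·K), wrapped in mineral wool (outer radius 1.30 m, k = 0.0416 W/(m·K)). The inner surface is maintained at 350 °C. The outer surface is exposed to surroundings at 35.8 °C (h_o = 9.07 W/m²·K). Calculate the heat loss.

Resistance network (inner→outer):
  R_nickel alloy = (1/1.10 − 1/1.12)/(4πk) = 0.01623/(4π·10.6) = 1.219×10^-4 K/W
  R_mineral wool = (1/1.12 − 1/1.30)/(4πk) = 0.1236/(4π·0.0416) = 0.2365 K/W
  R_conv,out = 1/(4πr²h) = 1/(4π·1.30²·9.07) = 0.005192 K/W
ΣR = 1.219×10^-4 + 0.2365 + 0.005192 = 0.2418 K/W
Q = ΔT/ΣR = (350 °C − 35.8 °C)/0.2418 = 1300 W

Q = 1300 W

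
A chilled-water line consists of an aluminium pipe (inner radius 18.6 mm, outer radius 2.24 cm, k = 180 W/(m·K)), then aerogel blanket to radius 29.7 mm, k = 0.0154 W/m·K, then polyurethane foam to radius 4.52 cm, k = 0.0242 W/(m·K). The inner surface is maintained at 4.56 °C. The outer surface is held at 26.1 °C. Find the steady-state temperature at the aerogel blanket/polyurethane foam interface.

Treat each layer as a resistance in series:
  R'_aluminium = ln(0.0224/0.0186)/(2πk) = 0.1859/(2π·180) = 1.644×10^-4 m·K/W
  R'_aerogel blanket = ln(0.0297/0.0224)/(2πk) = 0.2821/(2π·0.0154) = 2.915 m·K/W
  R'_polyurethane foam = ln(0.0452/0.0297)/(2πk) = 0.4200/(2π·0.0242) = 2.762 m·K/W
ΣR = 1.644×10^-4 + 2.915 + 2.762 = 5.677 m·K/W
Q' = ΔT/ΣR = (4.56 °C − 26.1 °C)/5.677 = -3.794 W/m
From the inner boundary to the aerogel blanket/polyurethane foam interface, ΣR_partial = 2.915 m·K/W.
T_interface = T_in − Q'·ΣR_partial = 4.56 °C − (-3.794)(2.915) = 15.6 °C

T = 15.6 °C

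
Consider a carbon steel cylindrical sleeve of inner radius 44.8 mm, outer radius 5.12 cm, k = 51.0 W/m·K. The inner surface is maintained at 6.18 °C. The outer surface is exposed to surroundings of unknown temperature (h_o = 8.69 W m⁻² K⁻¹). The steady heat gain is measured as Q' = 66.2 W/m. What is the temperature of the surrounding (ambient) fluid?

T_out = 29.9 °C

Sum the resistances:
  R'_carbon steel = ln(0.0512/0.0448)/(2πk) = 0.1335/(2π·51.0) = 4.167×10^-4 m·K/W
  R'_conv,out = 1/(2πr h) = 1/(2π·0.0512·8.69) = 0.3577 m·K/W
ΣR = 0.3581 m·K/W
ΔT = Q'·ΣR = 66.2 × 0.3581 = 23.71 K
Heat flows inward, so T_out = T_in + ΔT = 6.18 + 23.71 = 29.9 °C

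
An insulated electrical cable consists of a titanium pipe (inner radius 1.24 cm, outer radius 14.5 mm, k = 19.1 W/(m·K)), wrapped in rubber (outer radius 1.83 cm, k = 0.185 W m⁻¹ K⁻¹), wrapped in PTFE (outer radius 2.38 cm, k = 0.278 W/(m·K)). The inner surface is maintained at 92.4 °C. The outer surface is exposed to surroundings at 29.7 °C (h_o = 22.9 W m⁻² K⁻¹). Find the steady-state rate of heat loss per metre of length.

Treat each layer as a resistance in series:
  R'_titanium = ln(0.0145/0.0124)/(2πk) = 0.1565/(2π·19.1) = 0.001304 m·K/W
  R'_rubber = ln(0.0183/0.0145)/(2πk) = 0.2328/(2π·0.185) = 0.2002 m·K/W
  R'_PTFE = ln(0.0238/0.0183)/(2πk) = 0.2628/(2π·0.278) = 0.1504 m·K/W
  R'_conv,out = 1/(2πr h) = 1/(2π·0.0238·22.9) = 0.2920 m·K/W
ΣR = 0.001304 + 0.2002 + 0.1504 + 0.2920 = 0.6439 m·K/W
Q' = ΔT/ΣR = (92.4 °C − 29.7 °C)/0.6439 = 97.4 W/m

Q' = 97.4 W/m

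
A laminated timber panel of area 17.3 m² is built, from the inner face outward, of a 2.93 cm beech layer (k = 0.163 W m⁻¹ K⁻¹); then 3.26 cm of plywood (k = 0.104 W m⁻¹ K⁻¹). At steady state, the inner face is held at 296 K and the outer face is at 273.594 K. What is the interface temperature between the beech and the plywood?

Resistance network (inner→outer):
  R_beech = L/(kA) = 0.0293/(0.163·17.3) = 0.01039 K/W
  R_plywood = L/(kA) = 0.0326/(0.104·17.3) = 0.01812 K/W
ΣR = 0.01039 + 0.01812 = 0.02851 K/W
Q = ΔT/ΣR = (296 K − 273.594 K)/0.02851 = 785.9 W
From the inner boundary to the beech/plywood interface, ΣR_partial = 0.01039 K/W.
T_interface = T_in − Q·ΣR_partial = 296 K − (785.9)(0.01039) = 287.8 K

T = 287.8 K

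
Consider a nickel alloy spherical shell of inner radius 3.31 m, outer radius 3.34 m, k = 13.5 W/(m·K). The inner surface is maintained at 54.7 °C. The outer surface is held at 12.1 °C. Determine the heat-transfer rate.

Q = 2.66×10^6 W

Q = 4πk·ΔT/(1/r₁ − 1/r₂) = 4π × 13.5 × 42.6 / (1/3.31 − 1/3.34) = 2.66×10^6 W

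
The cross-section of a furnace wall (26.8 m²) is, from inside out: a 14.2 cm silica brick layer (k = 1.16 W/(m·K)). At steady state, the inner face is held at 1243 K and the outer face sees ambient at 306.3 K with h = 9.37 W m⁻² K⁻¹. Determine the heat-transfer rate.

Q = 110 kW

Resistance network (inner→outer):
  R_silica brick = L/(kA) = 0.142/(1.16·26.8) = 0.004568 K/W
  R_conv,out = 1/(hA) = 1/(9.37·26.8) = 0.003982 K/W
ΣR = 0.004568 + 0.003982 = 0.008550 K/W
Q = ΔT/ΣR = (1243 K − 306.3 K)/0.008550 = 1.10×10^5 W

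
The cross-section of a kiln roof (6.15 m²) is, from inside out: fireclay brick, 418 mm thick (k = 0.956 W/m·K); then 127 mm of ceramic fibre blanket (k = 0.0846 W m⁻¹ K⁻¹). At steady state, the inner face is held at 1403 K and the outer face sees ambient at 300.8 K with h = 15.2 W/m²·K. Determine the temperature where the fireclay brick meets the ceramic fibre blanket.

Resistance network (inner→outer):
  R_fireclay brick = L/(kA) = 0.418/(0.956·6.15) = 0.07110 K/W
  R_ceramic fibre blanket = L/(kA) = 0.127/(0.0846·6.15) = 0.2441 K/W
  R_conv,out = 1/(hA) = 1/(15.2·6.15) = 0.01070 K/W
ΣR = 0.07110 + 0.2441 + 0.01070 = 0.3259 K/W
Q = ΔT/ΣR = (1403 K − 300.8 K)/0.3259 = 3382 W
From the inner boundary to the fireclay brick/ceramic fibre blanket interface, ΣR_partial = 0.07110 K/W.
T_interface = T_in − Q·ΣR_partial = 1403 K − (3382)(0.07110) = 1163 K

T = 1163 K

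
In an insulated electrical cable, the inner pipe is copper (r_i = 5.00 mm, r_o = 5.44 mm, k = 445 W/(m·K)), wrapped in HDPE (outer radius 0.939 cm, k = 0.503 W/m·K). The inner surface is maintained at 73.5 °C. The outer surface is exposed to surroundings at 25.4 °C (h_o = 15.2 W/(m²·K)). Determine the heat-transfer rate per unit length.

Treat each layer as a resistance in series:
  R'_copper = ln(0.00544/0.00500)/(2πk) = 0.08434/(2π·445) = 3.016×10^-5 m·K/W
  R'_HDPE = ln(0.00939/0.00544)/(2πk) = 0.5459/(2π·0.503) = 0.1727 m·K/W
  R'_conv,out = 1/(2πr h) = 1/(2π·0.00939·15.2) = 1.115 m·K/W
ΣR = 3.016×10^-5 + 0.1727 + 1.115 = 1.288 m·K/W
Q' = ΔT/ΣR = (73.5 °C − 25.4 °C)/1.288 = 37.3 W/m

Q' = 37.3 W/m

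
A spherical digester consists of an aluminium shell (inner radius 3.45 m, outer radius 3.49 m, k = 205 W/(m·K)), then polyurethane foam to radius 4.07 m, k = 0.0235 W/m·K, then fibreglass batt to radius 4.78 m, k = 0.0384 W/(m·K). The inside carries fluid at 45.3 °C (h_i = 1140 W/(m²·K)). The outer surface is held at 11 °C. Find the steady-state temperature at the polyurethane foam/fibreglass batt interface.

Treat each layer as a resistance in series:
  R_conv,in = 1/(4πr²h) = 1/(4π·3.45²·1140) = 5.865×10^-6 K/W
  R_aluminium = (1/3.45 − 1/3.49)/(4πk) = 0.003322/(4π·205) = 1.290×10^-6 K/W
  R_polyurethane foam = (1/3.49 − 1/4.07)/(4πk) = 0.04083/(4π·0.0235) = 0.1383 K/W
  R_fibreglass batt = (1/4.07 − 1/4.78)/(4πk) = 0.03650/(4π·0.0384) = 0.07563 K/W
ΣR = 5.865×10^-6 + 1.290×10^-6 + 0.1383 + 0.07563 = 0.2139 K/W
Q = ΔT/ΣR = (45.3 °C − 11 °C)/0.2139 = 160.4 W
From the inner boundary to the polyurethane foam/fibreglass batt interface, ΣR_partial = 0.1383 K/W.
T_interface = T_in − Q·ΣR_partial = 45.3 °C − (160.4)(0.1383) = 23.1 °C

T = 23.1 °C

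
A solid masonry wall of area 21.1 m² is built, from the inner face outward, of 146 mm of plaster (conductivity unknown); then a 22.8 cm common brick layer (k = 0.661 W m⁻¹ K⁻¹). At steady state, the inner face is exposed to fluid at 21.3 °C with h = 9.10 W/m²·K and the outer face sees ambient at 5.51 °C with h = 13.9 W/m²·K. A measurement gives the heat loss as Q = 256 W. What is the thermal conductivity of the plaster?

k = 0.188 W/m·K

ΣR = ΔT/Q = |21.3 − 5.51|/256 = 0.06168 K/W
Known resistances:
  R_conv,in = 1/(hA) = 1/(9.10·21.1) = 0.005208 K/W
  R_common brick = L/(kA) = 0.228/(0.661·21.1) = 0.01635 K/W
  R_conv,out = 1/(hA) = 1/(13.9·21.1) = 0.003410 K/W
R_plaster = ΣR − ΣR_known = 0.06168 − 0.02497 = 0.03671 K/W
L/(kA) = 0.03671 ⇒ k = 0.146/(0.03671·21.1) = 0.188 W/m·K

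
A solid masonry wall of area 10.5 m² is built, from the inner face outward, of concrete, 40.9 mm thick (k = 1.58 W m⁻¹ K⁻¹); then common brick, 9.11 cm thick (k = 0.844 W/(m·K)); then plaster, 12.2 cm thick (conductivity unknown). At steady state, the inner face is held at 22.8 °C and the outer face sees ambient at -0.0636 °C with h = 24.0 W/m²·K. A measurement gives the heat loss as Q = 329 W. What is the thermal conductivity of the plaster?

k = 0.220 W/m·K

ΣR = ΔT/Q = |22.8 − -0.0636|/329 = 0.06949 K/W
Known resistances:
  R_concrete = L/(kA) = 0.0409/(1.58·10.5) = 0.002465 K/W
  R_common brick = L/(kA) = 0.0911/(0.844·10.5) = 0.01028 K/W
  R_conv,out = 1/(hA) = 1/(24.0·10.5) = 0.003968 K/W
R_plaster = ΣR − ΣR_known = 0.06949 − 0.01671 = 0.05278 K/W
L/(kA) = 0.05278 ⇒ k = 0.122/(0.05278·10.5) = 0.220 W/m·K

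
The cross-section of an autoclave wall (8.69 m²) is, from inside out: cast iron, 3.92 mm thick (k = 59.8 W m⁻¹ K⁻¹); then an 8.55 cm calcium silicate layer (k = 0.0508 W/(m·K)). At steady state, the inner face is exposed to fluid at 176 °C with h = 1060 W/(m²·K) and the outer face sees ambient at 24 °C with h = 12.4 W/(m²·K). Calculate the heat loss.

Q = 748 W

Resistance network (inner→outer):
  R_conv,in = 1/(hA) = 1/(1060·8.69) = 1.086×10^-4 K/W
  R_cast iron = L/(kA) = 0.00392/(59.8·8.69) = 7.543×10^-6 K/W
  R_calcium silicate = L/(kA) = 0.0855/(0.0508·8.69) = 0.1937 K/W
  R_conv,out = 1/(hA) = 1/(12.4·8.69) = 0.009280 K/W
ΣR = 1.086×10^-4 + 7.543×10^-6 + 0.1937 + 0.009280 = 0.2031 K/W
Q = ΔT/ΣR = (176 °C − 24 °C)/0.2031 = 748 W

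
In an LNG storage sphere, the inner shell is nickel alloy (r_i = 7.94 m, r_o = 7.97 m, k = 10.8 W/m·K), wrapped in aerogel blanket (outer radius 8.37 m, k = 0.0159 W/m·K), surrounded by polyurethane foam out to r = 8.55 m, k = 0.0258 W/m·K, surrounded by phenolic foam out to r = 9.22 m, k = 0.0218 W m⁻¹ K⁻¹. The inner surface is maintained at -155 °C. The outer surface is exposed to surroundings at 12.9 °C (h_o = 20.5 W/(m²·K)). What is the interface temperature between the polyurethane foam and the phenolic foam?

T = -62.9 °C

Series thermal resistances, inner to outer:
  R_nickel alloy = (1/7.94 − 1/7.97)/(4πk) = 4.741×10^-4/(4π·10.8) = 3.493×10^-6 K/W
  R_aerogel blanket = (1/7.97 − 1/8.37)/(4πk) = 0.005996/(4π·0.0159) = 0.03001 K/W
  R_polyurethane foam = (1/8.37 − 1/8.55)/(4πk) = 0.002515/(4π·0.0258) = 0.007758 K/W
  R_phenolic foam = (1/8.55 − 1/9.22)/(4πk) = 0.008499/(4π·0.0218) = 0.03102 K/W
  R_conv,out = 1/(4πr²h) = 1/(4π·9.22²·20.5) = 4.566×10^-5 K/W
ΣR = 3.493×10^-6 + 0.03001 + 0.007758 + 0.03102 + 4.566×10^-5 = 0.06884 K/W
Q = ΔT/ΣR = (-155 °C − 12.9 °C)/0.06884 = -2439 W
From the inner boundary to the polyurethane foam/phenolic foam interface, ΣR_partial = 0.03777 K/W.
T_interface = T_in − Q·ΣR_partial = -155 °C − (-2439)(0.03777) = -62.9 °C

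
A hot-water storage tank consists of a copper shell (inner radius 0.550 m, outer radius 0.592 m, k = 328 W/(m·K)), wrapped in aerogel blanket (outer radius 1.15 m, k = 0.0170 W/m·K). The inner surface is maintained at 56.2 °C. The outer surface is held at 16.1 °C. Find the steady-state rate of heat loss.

Q = 10.5 W

Treat each layer as a resistance in series:
  R_copper = (1/0.550 − 1/0.592)/(4πk) = 0.1290/(4π·328) = 3.130×10^-5 K/W
  R_aerogel blanket = (1/0.592 − 1/1.15)/(4πk) = 0.8196/(4π·0.0170) = 3.837 K/W
ΣR = 3.130×10^-5 + 3.837 = 3.837 K/W
Q = ΔT/ΣR = (56.2 °C − 16.1 °C)/3.837 = 10.5 W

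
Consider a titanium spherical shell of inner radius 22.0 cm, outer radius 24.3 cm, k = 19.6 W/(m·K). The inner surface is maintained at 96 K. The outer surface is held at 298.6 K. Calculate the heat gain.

Q = 116 kW

Q = 4πk·ΔT/(1/r₁ − 1/r₂) = 4π × 19.6 × 202.6 / (1/0.220 − 1/0.243) = 1.16×10^5 W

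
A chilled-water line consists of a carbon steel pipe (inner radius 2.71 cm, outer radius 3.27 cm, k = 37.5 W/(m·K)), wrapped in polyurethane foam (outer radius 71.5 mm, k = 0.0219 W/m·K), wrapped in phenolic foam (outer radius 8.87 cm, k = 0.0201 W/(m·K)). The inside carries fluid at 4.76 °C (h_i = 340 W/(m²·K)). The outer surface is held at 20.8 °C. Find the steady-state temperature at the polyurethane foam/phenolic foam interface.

Resistance network (inner→outer):
  R'_conv,in = 1/(2πr h) = 1/(2π·0.0271·340) = 0.01727 m·K/W
  R'_carbon steel = ln(0.0327/0.0271)/(2πk) = 0.1878/(2π·37.5) = 7.972×10^-4 m·K/W
  R'_polyurethane foam = ln(0.0715/0.0327)/(2πk) = 0.7823/(2π·0.0219) = 5.685 m·K/W
  R'_phenolic foam = ln(0.0887/0.0715)/(2πk) = 0.2156/(2π·0.0201) = 1.707 m·K/W
ΣR = 0.01727 + 7.972×10^-4 + 5.685 + 1.707 = 7.410 m·K/W
Q' = ΔT/ΣR = (4.76 °C − 20.8 °C)/7.410 = -2.165 W/m
From the inner boundary to the polyurethane foam/phenolic foam interface, ΣR_partial = 5.703 m·K/W.
T_interface = T_in − Q'·ΣR_partial = 4.76 °C − (-2.165)(5.703) = 17.1 °C

T = 17.1 °C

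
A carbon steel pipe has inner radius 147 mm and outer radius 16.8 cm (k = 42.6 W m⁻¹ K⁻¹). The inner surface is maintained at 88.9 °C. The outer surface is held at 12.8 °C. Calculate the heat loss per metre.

Q' = 2πk·ΔT/ln(r₂/r₁) = 2π × 42.6 × 76.1 / ln(0.168/0.147) = 1.53×10^5 W/m

Q' = 153 kW/m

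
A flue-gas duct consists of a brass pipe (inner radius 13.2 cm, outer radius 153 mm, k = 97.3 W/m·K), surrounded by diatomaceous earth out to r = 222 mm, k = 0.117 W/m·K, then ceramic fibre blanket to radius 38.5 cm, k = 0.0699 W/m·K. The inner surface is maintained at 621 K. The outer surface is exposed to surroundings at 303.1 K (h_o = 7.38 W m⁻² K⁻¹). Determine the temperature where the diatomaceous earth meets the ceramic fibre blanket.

Treat each layer as a resistance in series:
  R'_brass = ln(0.153/0.132)/(2πk) = 0.1476/(2π·97.3) = 2.415×10^-4 m·K/W
  R'_diatomaceous earth = ln(0.222/0.153)/(2πk) = 0.3722/(2π·0.117) = 0.5064 m·K/W
  R'_ceramic fibre blanket = ln(0.385/0.222)/(2πk) = 0.5506/(2π·0.0699) = 1.254 m·K/W
  R'_conv,out = 1/(2πr h) = 1/(2π·0.385·7.38) = 0.05601 m·K/W
ΣR = 2.415×10^-4 + 0.5064 + 1.254 + 0.05601 = 1.817 m·K/W
Q' = ΔT/ΣR = (621 K − 303.1 K)/1.817 = 175.0 W/m
From the inner boundary to the diatomaceous earth/ceramic fibre blanket interface, ΣR_partial = 0.5066 m·K/W.
T_interface = T_in − Q'·ΣR_partial = 621 K − (175.0)(0.5066) = 532 K

T = 532 K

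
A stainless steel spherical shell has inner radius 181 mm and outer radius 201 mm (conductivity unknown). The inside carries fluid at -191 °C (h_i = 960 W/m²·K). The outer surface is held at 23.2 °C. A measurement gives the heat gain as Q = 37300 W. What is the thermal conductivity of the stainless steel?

k = 13.6 W/m·K

ΣR = ΔT/Q = |-191 − 23.2|/37300 = 0.005743 K/W
Known resistances:
  R_conv,in = 1/(4πr²h) = 1/(4π·0.181²·960) = 0.002530 K/W
R_stainless steel = ΣR − ΣR_known = 0.005743 − 0.002530 = 0.003213 K/W
(1/r₁−1/r₂)/(4πk) = 0.003213 ⇒ k = 0.5497/(4π·0.003213) = 13.6 W/m·K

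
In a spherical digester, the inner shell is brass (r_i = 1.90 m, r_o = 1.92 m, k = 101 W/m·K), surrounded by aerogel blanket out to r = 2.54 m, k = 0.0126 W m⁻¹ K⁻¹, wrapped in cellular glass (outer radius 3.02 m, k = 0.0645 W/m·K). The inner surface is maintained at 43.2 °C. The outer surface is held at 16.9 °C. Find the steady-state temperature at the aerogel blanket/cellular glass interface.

T = 19.2 °C

Treat each layer as a resistance in series:
  R_brass = (1/1.90 − 1/1.92)/(4πk) = 0.005482/(4π·101) = 4.320×10^-6 K/W
  R_aerogel blanket = (1/1.92 − 1/2.54)/(4πk) = 0.1271/(4π·0.0126) = 0.8029 K/W
  R_cellular glass = (1/2.54 − 1/3.02)/(4πk) = 0.06257/(4π·0.0645) = 0.07720 K/W
ΣR = 4.320×10^-6 + 0.8029 + 0.07720 = 0.8801 K/W
Q = ΔT/ΣR = (43.2 °C − 16.9 °C)/0.8801 = 29.88 W
From the inner boundary to the aerogel blanket/cellular glass interface, ΣR_partial = 0.8029 K/W.
T_interface = T_in − Q·ΣR_partial = 43.2 °C − (29.88)(0.8029) = 19.2 °C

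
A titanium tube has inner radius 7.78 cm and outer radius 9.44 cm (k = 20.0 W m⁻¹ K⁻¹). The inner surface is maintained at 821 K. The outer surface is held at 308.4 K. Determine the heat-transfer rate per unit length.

Q' = 2πk·ΔT/ln(r₂/r₁) = 2π × 20.0 × 512.6 / ln(0.0944/0.0778) = 3.33×10^5 W/m

Q' = 333 kW/m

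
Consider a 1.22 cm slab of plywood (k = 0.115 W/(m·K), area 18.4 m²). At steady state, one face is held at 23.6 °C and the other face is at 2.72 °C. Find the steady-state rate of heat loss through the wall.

Q = 3620 W

Q = kA·ΔT/L = 0.115 × 18.4 × |23.6 °C − 2.72 °C| / 0.0122 = 3620 W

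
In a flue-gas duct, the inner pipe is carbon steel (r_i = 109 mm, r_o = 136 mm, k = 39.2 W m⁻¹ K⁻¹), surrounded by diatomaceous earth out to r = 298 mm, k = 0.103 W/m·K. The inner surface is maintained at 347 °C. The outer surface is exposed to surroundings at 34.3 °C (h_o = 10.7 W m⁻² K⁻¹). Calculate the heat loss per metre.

Q' = 248 W/m

Treat each layer as a resistance in series:
  R'_carbon steel = ln(0.136/0.109)/(2πk) = 0.2213/(2π·39.2) = 8.985×10^-4 m·K/W
  R'_diatomaceous earth = ln(0.298/0.136)/(2πk) = 0.7844/(2π·0.103) = 1.212 m·K/W
  R'_conv,out = 1/(2πr h) = 1/(2π·0.298·10.7) = 0.04991 m·K/W
ΣR = 8.985×10^-4 + 1.212 + 0.04991 = 1.263 m·K/W
Q' = ΔT/ΣR = (347 °C − 34.3 °C)/1.263 = 248 W/m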